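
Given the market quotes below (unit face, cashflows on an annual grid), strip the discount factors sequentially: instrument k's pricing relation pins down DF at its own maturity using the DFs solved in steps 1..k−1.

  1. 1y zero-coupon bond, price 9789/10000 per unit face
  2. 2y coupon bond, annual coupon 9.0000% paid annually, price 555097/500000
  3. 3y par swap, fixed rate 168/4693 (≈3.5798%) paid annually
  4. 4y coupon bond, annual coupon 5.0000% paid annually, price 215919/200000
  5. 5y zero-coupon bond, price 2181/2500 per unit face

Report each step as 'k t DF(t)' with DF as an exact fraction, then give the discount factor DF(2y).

step 1 [1y] zero: DF = P = 9789/10000 ≈ 0.978900
step 2 [2y] bond c/1=9/100: DF=(555097/500000 − 9/100·(0.978900))/(1+9/100) = 9377/10000 ≈ 0.937700
step 3 [3y] swap r/1=168/4693: DF=(1 − 168/4693·(0.978900+0.937700))/(1+168/4693) = 562/625 ≈ 0.899200
step 4 [4y] bond c/1=1/20: DF=(215919/200000 − 1/20·(0.978900+0.937700+0.899200))/(1+1/20) = 8941/10000 ≈ 0.894100
step 5 [5y] zero: DF = P = 2181/2500 ≈ 0.872400

1 1 9789/10000
2 2 9377/10000
3 3 562/625
4 4 8941/10000
5 5 2181/2500
DF(2y) = 9377/10000 ≈ 0.937700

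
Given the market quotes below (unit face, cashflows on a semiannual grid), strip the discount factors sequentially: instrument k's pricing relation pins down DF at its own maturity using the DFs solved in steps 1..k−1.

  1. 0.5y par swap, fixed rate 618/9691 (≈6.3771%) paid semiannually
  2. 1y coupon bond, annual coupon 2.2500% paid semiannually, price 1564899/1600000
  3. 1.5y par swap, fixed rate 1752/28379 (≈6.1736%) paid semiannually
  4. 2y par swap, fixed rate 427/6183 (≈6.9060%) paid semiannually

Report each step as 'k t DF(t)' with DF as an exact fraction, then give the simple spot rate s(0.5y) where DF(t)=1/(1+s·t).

1 1/2 9691/10000
2 1 2391/2500
3 3/2 2281/2500
4 2 8719/10000
s(0.5y) = (1/(9691/10000) − 1)/(1/2) = 618/9691 ≈ 6.3771%

step 1 [0.5y] swap r/2=309/9691: DF=(1 − 309/9691·(0))/(1+309/9691) = 9691/10000 ≈ 0.969100
step 2 [1y] bond c/2=9/800: DF=(1564899/1600000 − 9/800·(0.969100))/(1+9/800) = 2391/2500 ≈ 0.956400
step 3 [1.5y] swap r/2=876/28379: DF=(1 − 876/28379·(0.969100+0.956400))/(1+876/28379) = 2281/2500 ≈ 0.912400
step 4 [2y] swap r/2=427/12366: DF=(1 − 427/12366·(0.969100+0.956400+0.912400))/(1+427/12366) = 8719/10000 ≈ 0.871900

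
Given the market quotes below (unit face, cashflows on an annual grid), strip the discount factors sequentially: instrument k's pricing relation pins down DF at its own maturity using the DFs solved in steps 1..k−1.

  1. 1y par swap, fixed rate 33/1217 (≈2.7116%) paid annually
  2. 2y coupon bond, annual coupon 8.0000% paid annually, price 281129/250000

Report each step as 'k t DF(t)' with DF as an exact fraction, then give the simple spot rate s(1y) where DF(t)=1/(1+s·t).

step 1 [1y] swap r/1=33/1217: DF=(1 − 33/1217·(0))/(1+33/1217) = 1217/1250 ≈ 0.973600
step 2 [2y] bond c/1=2/25: DF=(281129/250000 − 2/25·(0.973600))/(1+2/25) = 9691/10000 ≈ 0.969100

1 1 1217/1250
2 2 9691/10000
s(1y) = (1/(1217/1250) − 1)/(1) = 33/1217 ≈ 2.7116%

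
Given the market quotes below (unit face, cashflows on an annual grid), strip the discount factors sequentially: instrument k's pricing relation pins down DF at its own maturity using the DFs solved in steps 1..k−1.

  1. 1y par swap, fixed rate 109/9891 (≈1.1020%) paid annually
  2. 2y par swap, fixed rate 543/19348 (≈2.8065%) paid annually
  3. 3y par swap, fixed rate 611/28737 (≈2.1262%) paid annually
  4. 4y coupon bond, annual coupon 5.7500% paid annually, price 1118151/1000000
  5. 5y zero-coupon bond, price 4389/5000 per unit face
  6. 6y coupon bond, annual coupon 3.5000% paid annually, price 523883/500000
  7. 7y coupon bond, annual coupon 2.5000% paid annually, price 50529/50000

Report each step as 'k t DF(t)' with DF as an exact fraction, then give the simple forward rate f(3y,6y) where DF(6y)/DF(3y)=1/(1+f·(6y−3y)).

step 1 [1y] swap r/1=109/9891: DF=(1 − 109/9891·(0))/(1+109/9891) = 9891/10000 ≈ 0.989100
step 2 [2y] swap r/1=543/19348: DF=(1 − 543/19348·(0.989100))/(1+543/19348) = 9457/10000 ≈ 0.945700
step 3 [3y] swap r/1=611/28737: DF=(1 − 611/28737·(0.989100+0.945700))/(1+611/28737) = 9389/10000 ≈ 0.938900
step 4 [4y] bond c/1=23/400: DF=(1118151/1000000 − 23/400·(0.989100+0.945700+0.938900))/(1+23/400) = 9011/10000 ≈ 0.901100
step 5 [5y] zero: DF = P = 4389/5000 ≈ 0.877800
step 6 [6y] bond c/1=7/200: DF=(523883/500000 − 7/200·(0.989100+0.945700+0.938900+0.901100+0.877800))/(1+7/200) = 171/200 ≈ 0.855000
step 7 [7y] bond c/1=1/40: DF=(50529/50000 − 1/40·(0.989100+0.945700+0.938900+0.901100+0.877800+0.855000))/(1+1/40) = 2129/2500 ≈ 0.851600

1 1 9891/10000
2 2 9457/10000
3 3 9389/10000
4 4 9011/10000
5 5 4389/5000
6 6 171/200
7 7 2129/2500
f(3y,6y) = ((9389/10000)/(171/200) − 1)/(3) = 839/25650 ≈ 3.2710%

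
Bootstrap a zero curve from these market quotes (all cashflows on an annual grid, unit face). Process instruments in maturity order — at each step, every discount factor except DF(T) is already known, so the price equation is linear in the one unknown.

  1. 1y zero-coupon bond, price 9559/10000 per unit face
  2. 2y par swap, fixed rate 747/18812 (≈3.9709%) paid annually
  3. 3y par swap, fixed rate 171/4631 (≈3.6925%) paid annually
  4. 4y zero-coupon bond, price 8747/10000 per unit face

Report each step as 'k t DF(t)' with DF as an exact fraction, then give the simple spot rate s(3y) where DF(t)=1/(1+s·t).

1 1 9559/10000
2 2 9253/10000
3 3 4487/5000
4 4 8747/10000
s(3y) = (1/(4487/5000) − 1)/(3) = 171/4487 ≈ 3.8110%

step 1 [1y] zero: DF = P = 9559/10000 ≈ 0.955900
step 2 [2y] swap r/1=747/18812: DF=(1 − 747/18812·(0.955900))/(1+747/18812) = 9253/10000 ≈ 0.925300
step 3 [3y] swap r/1=171/4631: DF=(1 − 171/4631·(0.955900+0.925300))/(1+171/4631) = 4487/5000 ≈ 0.897400
step 4 [4y] zero: DF = P = 8747/10000 ≈ 0.874700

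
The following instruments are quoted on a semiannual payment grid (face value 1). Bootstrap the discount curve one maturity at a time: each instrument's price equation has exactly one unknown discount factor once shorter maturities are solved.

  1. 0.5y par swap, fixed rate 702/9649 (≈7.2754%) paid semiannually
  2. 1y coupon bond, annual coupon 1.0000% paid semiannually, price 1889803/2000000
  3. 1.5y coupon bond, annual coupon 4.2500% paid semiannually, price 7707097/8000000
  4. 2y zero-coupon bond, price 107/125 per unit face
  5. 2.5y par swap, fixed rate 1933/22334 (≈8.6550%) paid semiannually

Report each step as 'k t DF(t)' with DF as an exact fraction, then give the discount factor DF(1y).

1 1/2 9649/10000
2 1 4677/5000
3 3/2 4519/5000
4 2 107/125
5 5/2 8067/10000
DF(1y) = 4677/5000 ≈ 0.935400

step 1 [0.5y] swap r/2=351/9649: DF=(1 − 351/9649·(0))/(1+351/9649) = 9649/10000 ≈ 0.964900
step 2 [1y] bond c/2=1/200: DF=(1889803/2000000 − 1/200·(0.964900))/(1+1/200) = 4677/5000 ≈ 0.935400
step 3 [1.5y] bond c/2=17/800: DF=(7707097/8000000 − 17/800·(0.964900+0.935400))/(1+17/800) = 4519/5000 ≈ 0.903800
step 4 [2y] zero: DF = P = 107/125 ≈ 0.856000
step 5 [2.5y] swap r/2=1933/44668: DF=(1 − 1933/44668·(0.964900+0.935400+0.903800+0.856000))/(1+1933/44668) = 8067/10000 ≈ 0.806700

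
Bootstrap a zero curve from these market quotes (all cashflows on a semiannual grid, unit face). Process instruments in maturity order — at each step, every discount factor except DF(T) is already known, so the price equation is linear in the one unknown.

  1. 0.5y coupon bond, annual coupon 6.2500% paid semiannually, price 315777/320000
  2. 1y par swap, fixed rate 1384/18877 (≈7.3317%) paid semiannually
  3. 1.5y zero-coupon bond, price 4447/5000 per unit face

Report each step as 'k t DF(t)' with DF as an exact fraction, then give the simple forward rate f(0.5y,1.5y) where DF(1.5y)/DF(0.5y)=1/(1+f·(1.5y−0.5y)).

1 1/2 9569/10000
2 1 2327/2500
3 3/2 4447/5000
f(0.5y,1.5y) = ((9569/10000)/(4447/5000) − 1)/(1) = 675/8894 ≈ 7.5894%

step 1 [0.5y] bond c/2=1/32: DF=(315777/320000 − 1/32·(0))/(1+1/32) = 9569/10000 ≈ 0.956900
step 2 [1y] swap r/2=692/18877: DF=(1 − 692/18877·(0.956900))/(1+692/18877) = 2327/2500 ≈ 0.930800
step 3 [1.5y] zero: DF = P = 4447/5000 ≈ 0.889400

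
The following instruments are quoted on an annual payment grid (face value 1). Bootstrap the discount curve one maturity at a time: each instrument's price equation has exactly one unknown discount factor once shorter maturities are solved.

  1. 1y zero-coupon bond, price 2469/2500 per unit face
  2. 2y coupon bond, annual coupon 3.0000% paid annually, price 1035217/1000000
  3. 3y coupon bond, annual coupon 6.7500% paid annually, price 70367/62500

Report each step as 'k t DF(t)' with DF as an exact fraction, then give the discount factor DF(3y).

1 1 2469/2500
2 2 9763/10000
3 3 1861/2000
DF(3y) = 1861/2000 ≈ 0.930500

step 1 [1y] zero: DF = P = 2469/2500 ≈ 0.987600
step 2 [2y] bond c/1=3/100: DF=(1035217/1000000 − 3/100·(0.987600))/(1+3/100) = 9763/10000 ≈ 0.976300
step 3 [3y] bond c/1=27/400: DF=(70367/62500 − 27/400·(0.987600+0.976300))/(1+27/400) = 1861/2000 ≈ 0.930500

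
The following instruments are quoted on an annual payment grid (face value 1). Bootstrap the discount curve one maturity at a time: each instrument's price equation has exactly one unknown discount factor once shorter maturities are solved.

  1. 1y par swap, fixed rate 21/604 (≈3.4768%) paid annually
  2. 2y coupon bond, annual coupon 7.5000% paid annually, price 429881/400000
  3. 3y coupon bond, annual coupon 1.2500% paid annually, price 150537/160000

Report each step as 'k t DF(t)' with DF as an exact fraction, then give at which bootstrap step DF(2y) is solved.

step 1 [1y] swap r/1=21/604: DF=(1 − 21/604·(0))/(1+21/604) = 604/625 ≈ 0.966400
step 2 [2y] bond c/1=3/40: DF=(429881/400000 − 3/40·(0.966400))/(1+3/40) = 9323/10000 ≈ 0.932300
step 3 [3y] bond c/1=1/80: DF=(150537/160000 − 1/80·(0.966400+0.932300))/(1+1/80) = 4529/5000 ≈ 0.905800

1 1 604/625
2 2 9323/10000
3 3 4529/5000
DF(2y) is solved at step 2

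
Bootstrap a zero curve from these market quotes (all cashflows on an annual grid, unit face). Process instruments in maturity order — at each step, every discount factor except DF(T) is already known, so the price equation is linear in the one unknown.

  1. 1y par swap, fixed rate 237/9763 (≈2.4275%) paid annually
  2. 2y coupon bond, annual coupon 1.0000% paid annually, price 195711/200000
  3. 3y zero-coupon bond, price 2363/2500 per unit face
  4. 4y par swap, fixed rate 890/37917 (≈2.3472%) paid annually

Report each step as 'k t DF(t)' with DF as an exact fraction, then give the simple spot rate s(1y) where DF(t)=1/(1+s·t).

step 1 [1y] swap r/1=237/9763: DF=(1 − 237/9763·(0))/(1+237/9763) = 9763/10000 ≈ 0.976300
step 2 [2y] bond c/1=1/100: DF=(195711/200000 − 1/100·(0.976300))/(1+1/100) = 1199/1250 ≈ 0.959200
step 3 [3y] zero: DF = P = 2363/2500 ≈ 0.945200
step 4 [4y] swap r/1=890/37917: DF=(1 − 890/37917·(0.976300+0.959200+0.945200))/(1+890/37917) = 911/1000 ≈ 0.911000

1 1 9763/10000
2 2 1199/1250
3 3 2363/2500
4 4 911/1000
s(1y) = (1/(9763/10000) − 1)/(1) = 237/9763 ≈ 2.4275%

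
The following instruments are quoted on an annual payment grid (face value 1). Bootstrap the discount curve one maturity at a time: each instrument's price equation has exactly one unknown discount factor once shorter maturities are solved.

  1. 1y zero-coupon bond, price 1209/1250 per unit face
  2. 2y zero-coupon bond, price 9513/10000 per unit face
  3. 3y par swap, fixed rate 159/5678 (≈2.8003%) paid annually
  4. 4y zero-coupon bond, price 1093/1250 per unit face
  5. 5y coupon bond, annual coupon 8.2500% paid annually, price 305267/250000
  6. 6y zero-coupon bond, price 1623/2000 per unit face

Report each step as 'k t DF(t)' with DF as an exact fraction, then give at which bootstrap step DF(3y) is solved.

1 1 1209/1250
2 2 9513/10000
3 3 1841/2000
4 4 1093/1250
5 5 169/200
6 6 1623/2000
DF(3y) is solved at step 3

step 1 [1y] zero: DF = P = 1209/1250 ≈ 0.967200
step 2 [2y] zero: DF = P = 9513/10000 ≈ 0.951300
step 3 [3y] swap r/1=159/5678: DF=(1 − 159/5678·(0.967200+0.951300))/(1+159/5678) = 1841/2000 ≈ 0.920500
step 4 [4y] zero: DF = P = 1093/1250 ≈ 0.874400
step 5 [5y] bond c/1=33/400: DF=(305267/250000 − 33/400·(0.967200+0.951300+0.920500+0.874400))/(1+33/400) = 169/200 ≈ 0.845000
step 6 [6y] zero: DF = P = 1623/2000 ≈ 0.811500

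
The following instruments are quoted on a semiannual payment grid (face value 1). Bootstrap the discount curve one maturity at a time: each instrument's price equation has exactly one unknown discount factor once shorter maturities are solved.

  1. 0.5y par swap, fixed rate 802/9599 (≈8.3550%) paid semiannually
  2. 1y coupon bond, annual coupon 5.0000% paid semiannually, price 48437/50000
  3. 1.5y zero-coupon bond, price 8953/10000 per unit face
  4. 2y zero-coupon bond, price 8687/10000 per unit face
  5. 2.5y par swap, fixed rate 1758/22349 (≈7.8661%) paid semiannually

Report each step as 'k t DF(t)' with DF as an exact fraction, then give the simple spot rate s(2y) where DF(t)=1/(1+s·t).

1 1/2 9599/10000
2 1 9217/10000
3 3/2 8953/10000
4 2 8687/10000
5 5/2 4121/5000
s(2y) = (1/(8687/10000) − 1)/(2) = 1313/17374 ≈ 7.5573%

step 1 [0.5y] swap r/2=401/9599: DF=(1 − 401/9599·(0))/(1+401/9599) = 9599/10000 ≈ 0.959900
step 2 [1y] bond c/2=1/40: DF=(48437/50000 − 1/40·(0.959900))/(1+1/40) = 9217/10000 ≈ 0.921700
step 3 [1.5y] zero: DF = P = 8953/10000 ≈ 0.895300
step 4 [2y] zero: DF = P = 8687/10000 ≈ 0.868700
step 5 [2.5y] swap r/2=879/22349: DF=(1 − 879/22349·(0.959900+0.921700+0.895300+0.868700))/(1+879/22349) = 4121/5000 ≈ 0.824200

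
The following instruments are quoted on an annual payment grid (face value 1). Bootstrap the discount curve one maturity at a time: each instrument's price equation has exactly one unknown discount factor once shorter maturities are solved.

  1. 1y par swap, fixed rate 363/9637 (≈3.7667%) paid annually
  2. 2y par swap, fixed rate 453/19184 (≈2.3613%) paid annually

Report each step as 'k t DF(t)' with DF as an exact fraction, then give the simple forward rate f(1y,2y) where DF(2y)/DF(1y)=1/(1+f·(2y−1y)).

1 1 9637/10000
2 2 9547/10000
f(1y,2y) = ((9637/10000)/(9547/10000) − 1)/(1) = 90/9547 ≈ 0.9427%

step 1 [1y] swap r/1=363/9637: DF=(1 − 363/9637·(0))/(1+363/9637) = 9637/10000 ≈ 0.963700
step 2 [2y] swap r/1=453/19184: DF=(1 − 453/19184·(0.963700))/(1+453/19184) = 9547/10000 ≈ 0.954700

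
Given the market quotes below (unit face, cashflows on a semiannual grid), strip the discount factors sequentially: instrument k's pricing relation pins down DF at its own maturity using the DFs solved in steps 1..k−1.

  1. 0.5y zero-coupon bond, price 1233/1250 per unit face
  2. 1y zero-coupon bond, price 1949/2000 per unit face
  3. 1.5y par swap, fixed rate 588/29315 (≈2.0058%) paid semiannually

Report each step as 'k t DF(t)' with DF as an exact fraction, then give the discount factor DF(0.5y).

step 1 [0.5y] zero: DF = P = 1233/1250 ≈ 0.986400
step 2 [1y] zero: DF = P = 1949/2000 ≈ 0.974500
step 3 [1.5y] swap r/2=294/29315: DF=(1 − 294/29315·(0.986400+0.974500))/(1+294/29315) = 4853/5000 ≈ 0.970600

1 1/2 1233/1250
2 1 1949/2000
3 3/2 4853/5000
DF(0.5y) = 1233/1250 ≈ 0.986400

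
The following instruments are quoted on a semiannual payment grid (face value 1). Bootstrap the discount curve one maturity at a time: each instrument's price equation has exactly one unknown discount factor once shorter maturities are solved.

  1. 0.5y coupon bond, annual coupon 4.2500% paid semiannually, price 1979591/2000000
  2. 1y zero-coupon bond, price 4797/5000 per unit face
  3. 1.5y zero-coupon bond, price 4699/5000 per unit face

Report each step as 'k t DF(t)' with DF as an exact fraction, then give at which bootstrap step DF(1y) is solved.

1 1/2 2423/2500
2 1 4797/5000
3 3/2 4699/5000
DF(1y) is solved at step 2

step 1 [0.5y] bond c/2=17/800: DF=(1979591/2000000 − 17/800·(0))/(1+17/800) = 2423/2500 ≈ 0.969200
step 2 [1y] zero: DF = P = 4797/5000 ≈ 0.959400
step 3 [1.5y] zero: DF = P = 4699/5000 ≈ 0.939800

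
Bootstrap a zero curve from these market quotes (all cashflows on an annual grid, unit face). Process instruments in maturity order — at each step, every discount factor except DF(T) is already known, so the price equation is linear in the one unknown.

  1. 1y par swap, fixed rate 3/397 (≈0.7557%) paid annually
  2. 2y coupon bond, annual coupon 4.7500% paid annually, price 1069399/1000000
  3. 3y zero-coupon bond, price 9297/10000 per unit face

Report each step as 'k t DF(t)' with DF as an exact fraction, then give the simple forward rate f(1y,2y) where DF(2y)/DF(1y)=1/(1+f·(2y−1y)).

1 1 397/400
2 2 9759/10000
3 3 9297/10000
f(1y,2y) = ((397/400)/(9759/10000) − 1)/(1) = 166/9759 ≈ 1.7010%

step 1 [1y] swap r/1=3/397: DF=(1 − 3/397·(0))/(1+3/397) = 397/400 ≈ 0.992500
step 2 [2y] bond c/1=19/400: DF=(1069399/1000000 − 19/400·(0.992500))/(1+19/400) = 9759/10000 ≈ 0.975900
step 3 [3y] zero: DF = P = 9297/10000 ≈ 0.929700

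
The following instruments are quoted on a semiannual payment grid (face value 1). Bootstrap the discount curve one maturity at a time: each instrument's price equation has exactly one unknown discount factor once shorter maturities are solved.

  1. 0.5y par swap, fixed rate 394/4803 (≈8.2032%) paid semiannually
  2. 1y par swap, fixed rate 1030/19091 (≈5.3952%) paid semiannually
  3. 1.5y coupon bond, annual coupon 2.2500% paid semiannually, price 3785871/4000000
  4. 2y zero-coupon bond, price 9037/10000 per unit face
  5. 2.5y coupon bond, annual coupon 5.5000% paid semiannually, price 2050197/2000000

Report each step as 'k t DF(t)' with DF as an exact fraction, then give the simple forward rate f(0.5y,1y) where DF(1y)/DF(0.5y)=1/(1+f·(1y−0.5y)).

1 1/2 4803/5000
2 1 1897/2000
3 3/2 9147/10000
4 2 9037/10000
5 5/2 8979/10000
f(0.5y,1y) = ((4803/5000)/(1897/2000) − 1)/(1/2) = 242/9485 ≈ 2.5514%

step 1 [0.5y] swap r/2=197/4803: DF=(1 − 197/4803·(0))/(1+197/4803) = 4803/5000 ≈ 0.960600
step 2 [1y] swap r/2=515/19091: DF=(1 − 515/19091·(0.960600))/(1+515/19091) = 1897/2000 ≈ 0.948500
step 3 [1.5y] bond c/2=9/800: DF=(3785871/4000000 − 9/800·(0.960600+0.948500))/(1+9/800) = 9147/10000 ≈ 0.914700
step 4 [2y] zero: DF = P = 9037/10000 ≈ 0.903700
step 5 [2.5y] bond c/2=11/400: DF=(2050197/2000000 − 11/400·(0.960600+0.948500+0.914700+0.903700))/(1+11/400) = 8979/10000 ≈ 0.897900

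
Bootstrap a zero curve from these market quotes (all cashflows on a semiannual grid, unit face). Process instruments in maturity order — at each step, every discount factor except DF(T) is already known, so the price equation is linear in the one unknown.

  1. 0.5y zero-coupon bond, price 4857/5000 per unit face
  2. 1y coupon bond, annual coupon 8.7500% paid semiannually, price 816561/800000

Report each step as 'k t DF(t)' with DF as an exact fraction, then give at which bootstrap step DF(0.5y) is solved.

1 1/2 4857/5000
2 1 2343/2500
DF(0.5y) is solved at step 1

step 1 [0.5y] zero: DF = P = 4857/5000 ≈ 0.971400
step 2 [1y] bond c/2=7/160: DF=(816561/800000 − 7/160·(0.971400))/(1+7/160) = 2343/2500 ≈ 0.937200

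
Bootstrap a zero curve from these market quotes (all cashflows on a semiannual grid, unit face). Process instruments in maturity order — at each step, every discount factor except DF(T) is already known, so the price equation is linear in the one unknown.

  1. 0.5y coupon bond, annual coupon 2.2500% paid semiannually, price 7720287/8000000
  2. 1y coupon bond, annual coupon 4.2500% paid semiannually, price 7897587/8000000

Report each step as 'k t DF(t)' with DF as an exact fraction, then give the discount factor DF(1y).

1 1/2 9543/10000
2 1 2367/2500
DF(1y) = 2367/2500 ≈ 0.946800

step 1 [0.5y] bond c/2=9/800: DF=(7720287/8000000 − 9/800·(0))/(1+9/800) = 9543/10000 ≈ 0.954300
step 2 [1y] bond c/2=17/800: DF=(7897587/8000000 − 17/800·(0.954300))/(1+17/800) = 2367/2500 ≈ 0.946800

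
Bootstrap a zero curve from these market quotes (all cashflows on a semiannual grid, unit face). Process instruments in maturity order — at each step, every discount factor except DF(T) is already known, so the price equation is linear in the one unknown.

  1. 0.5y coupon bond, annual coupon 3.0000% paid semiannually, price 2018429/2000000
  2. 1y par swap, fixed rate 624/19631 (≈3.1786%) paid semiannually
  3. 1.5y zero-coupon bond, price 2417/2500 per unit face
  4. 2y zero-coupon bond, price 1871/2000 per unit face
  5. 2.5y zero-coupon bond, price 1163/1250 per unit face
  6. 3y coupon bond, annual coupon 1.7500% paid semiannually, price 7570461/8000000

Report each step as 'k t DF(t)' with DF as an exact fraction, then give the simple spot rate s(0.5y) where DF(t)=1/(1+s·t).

step 1 [0.5y] bond c/2=3/200: DF=(2018429/2000000 − 3/200·(0))/(1+3/200) = 9943/10000 ≈ 0.994300
step 2 [1y] swap r/2=312/19631: DF=(1 − 312/19631·(0.994300))/(1+312/19631) = 1211/1250 ≈ 0.968800
step 3 [1.5y] zero: DF = P = 2417/2500 ≈ 0.966800
step 4 [2y] zero: DF = P = 1871/2000 ≈ 0.935500
step 5 [2.5y] zero: DF = P = 1163/1250 ≈ 0.930400
step 6 [3y] bond c/2=7/800: DF=(7570461/8000000 − 7/800·(0.994300+0.968800+0.966800+0.935500+0.930400))/(1+7/800) = 1793/2000 ≈ 0.896500

1 1/2 9943/10000
2 1 1211/1250
3 3/2 2417/2500
4 2 1871/2000
5 5/2 1163/1250
6 3 1793/2000
s(0.5y) = (1/(9943/10000) − 1)/(1/2) = 114/9943 ≈ 1.1465%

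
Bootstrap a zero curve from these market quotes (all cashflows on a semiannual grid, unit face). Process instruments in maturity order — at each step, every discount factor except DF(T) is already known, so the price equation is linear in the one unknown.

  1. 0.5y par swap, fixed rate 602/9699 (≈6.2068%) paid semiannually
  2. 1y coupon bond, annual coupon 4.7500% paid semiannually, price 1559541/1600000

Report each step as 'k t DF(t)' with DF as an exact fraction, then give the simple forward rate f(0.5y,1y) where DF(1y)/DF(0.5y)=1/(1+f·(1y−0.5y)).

1 1/2 9699/10000
2 1 581/625
f(0.5y,1y) = ((9699/10000)/(581/625) − 1)/(1/2) = 403/4648 ≈ 8.6704%

step 1 [0.5y] swap r/2=301/9699: DF=(1 − 301/9699·(0))/(1+301/9699) = 9699/10000 ≈ 0.969900
step 2 [1y] bond c/2=19/800: DF=(1559541/1600000 − 19/800·(0.969900))/(1+19/800) = 581/625 ≈ 0.929600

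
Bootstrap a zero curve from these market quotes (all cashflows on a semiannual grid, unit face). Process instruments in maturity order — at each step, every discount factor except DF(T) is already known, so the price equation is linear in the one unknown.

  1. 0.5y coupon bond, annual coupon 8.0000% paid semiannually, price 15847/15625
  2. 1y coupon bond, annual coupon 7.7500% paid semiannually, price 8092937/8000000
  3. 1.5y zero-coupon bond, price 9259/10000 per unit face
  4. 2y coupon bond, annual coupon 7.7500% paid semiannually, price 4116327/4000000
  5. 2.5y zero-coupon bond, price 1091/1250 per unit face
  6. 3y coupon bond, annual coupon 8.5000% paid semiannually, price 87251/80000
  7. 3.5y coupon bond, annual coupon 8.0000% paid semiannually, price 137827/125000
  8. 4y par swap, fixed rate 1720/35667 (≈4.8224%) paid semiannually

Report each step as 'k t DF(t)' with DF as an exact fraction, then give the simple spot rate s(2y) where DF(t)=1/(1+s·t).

step 1 [0.5y] bond c/2=1/25: DF=(15847/15625 − 1/25·(0))/(1+1/25) = 1219/1250 ≈ 0.975200
step 2 [1y] bond c/2=31/800: DF=(8092937/8000000 − 31/800·(0.975200))/(1+31/800) = 15/16 ≈ 0.937500
step 3 [1.5y] zero: DF = P = 9259/10000 ≈ 0.925900
step 4 [2y] bond c/2=31/800: DF=(4116327/4000000 − 31/800·(0.975200+0.937500+0.925900))/(1+31/800) = 553/625 ≈ 0.884800
step 5 [2.5y] zero: DF = P = 1091/1250 ≈ 0.872800
step 6 [3y] bond c/2=17/400: DF=(87251/80000 − 17/400·(0.975200+0.937500+0.925900+0.884800+0.872800))/(1+17/400) = 2147/2500 ≈ 0.858800
step 7 [3.5y] bond c/2=1/25: DF=(137827/125000 − 1/25·(0.975200+0.937500+0.925900+0.884800+0.872800+0.858800))/(1+1/25) = 1063/1250 ≈ 0.850400
step 8 [4y] swap r/2=860/35667: DF=(1 − 860/35667·(0.975200+0.937500+0.925900+0.884800+0.872800+0.858800+0.850400))/(1+860/35667) = 207/250 ≈ 0.828000

1 1/2 1219/1250
2 1 15/16
3 3/2 9259/10000
4 2 553/625
5 5/2 1091/1250
6 3 2147/2500
7 7/2 1063/1250
8 4 207/250
s(2y) = (1/(553/625) − 1)/(2) = 36/553 ≈ 6.5099%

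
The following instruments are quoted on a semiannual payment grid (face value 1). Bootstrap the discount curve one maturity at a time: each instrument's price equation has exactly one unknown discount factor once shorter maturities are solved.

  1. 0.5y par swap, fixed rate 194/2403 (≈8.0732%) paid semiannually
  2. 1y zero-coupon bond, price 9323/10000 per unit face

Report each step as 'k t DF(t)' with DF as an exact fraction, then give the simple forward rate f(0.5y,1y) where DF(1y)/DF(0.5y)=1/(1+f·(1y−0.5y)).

step 1 [0.5y] swap r/2=97/2403: DF=(1 − 97/2403·(0))/(1+97/2403) = 2403/2500 ≈ 0.961200
step 2 [1y] zero: DF = P = 9323/10000 ≈ 0.932300

1 1/2 2403/2500
2 1 9323/10000
f(0.5y,1y) = ((2403/2500)/(9323/10000) − 1)/(1/2) = 578/9323 ≈ 6.1997%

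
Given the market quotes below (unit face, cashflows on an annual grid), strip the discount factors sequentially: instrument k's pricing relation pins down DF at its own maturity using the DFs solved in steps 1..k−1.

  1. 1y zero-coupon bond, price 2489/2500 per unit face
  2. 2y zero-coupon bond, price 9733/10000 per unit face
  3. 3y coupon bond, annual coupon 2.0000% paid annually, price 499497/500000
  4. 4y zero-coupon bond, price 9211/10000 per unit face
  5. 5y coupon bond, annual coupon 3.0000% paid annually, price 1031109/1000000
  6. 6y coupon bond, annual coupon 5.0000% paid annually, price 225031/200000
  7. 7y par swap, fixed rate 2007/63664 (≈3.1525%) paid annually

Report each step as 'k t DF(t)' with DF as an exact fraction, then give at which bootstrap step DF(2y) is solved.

step 1 [1y] zero: DF = P = 2489/2500 ≈ 0.995600
step 2 [2y] zero: DF = P = 9733/10000 ≈ 0.973300
step 3 [3y] bond c/1=1/50: DF=(499497/500000 − 1/50·(0.995600+0.973300))/(1+1/50) = 588/625 ≈ 0.940800
step 4 [4y] zero: DF = P = 9211/10000 ≈ 0.921100
step 5 [5y] bond c/1=3/100: DF=(1031109/1000000 − 3/100·(0.995600+0.973300+0.940800+0.921100))/(1+3/100) = 1779/2000 ≈ 0.889500
step 6 [6y] bond c/1=1/20: DF=(225031/200000 − 1/20·(0.995600+0.973300+0.940800+0.921100+0.889500))/(1+1/20) = 2117/2500 ≈ 0.846800
step 7 [7y] swap r/1=2007/63664: DF=(1 − 2007/63664·(0.995600+0.973300+0.940800+0.921100+0.889500+0.846800))/(1+2007/63664) = 7993/10000 ≈ 0.799300

1 1 2489/2500
2 2 9733/10000
3 3 588/625
4 4 9211/10000
5 5 1779/2000
6 6 2117/2500
7 7 7993/10000
DF(2y) is solved at step 2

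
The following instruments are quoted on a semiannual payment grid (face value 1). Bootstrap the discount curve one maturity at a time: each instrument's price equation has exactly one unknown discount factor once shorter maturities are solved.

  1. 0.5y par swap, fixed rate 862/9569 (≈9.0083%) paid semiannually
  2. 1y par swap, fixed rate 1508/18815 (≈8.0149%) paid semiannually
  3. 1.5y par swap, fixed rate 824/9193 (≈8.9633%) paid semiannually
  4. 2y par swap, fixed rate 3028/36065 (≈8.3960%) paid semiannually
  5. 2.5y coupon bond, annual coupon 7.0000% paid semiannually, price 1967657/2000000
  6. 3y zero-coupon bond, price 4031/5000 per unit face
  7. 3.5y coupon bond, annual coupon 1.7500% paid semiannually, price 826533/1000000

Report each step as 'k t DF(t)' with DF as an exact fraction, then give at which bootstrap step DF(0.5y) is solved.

step 1 [0.5y] swap r/2=431/9569: DF=(1 − 431/9569·(0))/(1+431/9569) = 9569/10000 ≈ 0.956900
step 2 [1y] swap r/2=754/18815: DF=(1 − 754/18815·(0.956900))/(1+754/18815) = 4623/5000 ≈ 0.924600
step 3 [1.5y] swap r/2=412/9193: DF=(1 − 412/9193·(0.956900+0.924600))/(1+412/9193) = 2191/2500 ≈ 0.876400
step 4 [2y] swap r/2=1514/36065: DF=(1 − 1514/36065·(0.956900+0.924600+0.876400))/(1+1514/36065) = 4243/5000 ≈ 0.848600
step 5 [2.5y] bond c/2=7/200: DF=(1967657/2000000 − 7/200·(0.956900+0.924600+0.876400+0.848600))/(1+7/200) = 4143/5000 ≈ 0.828600
step 6 [3y] zero: DF = P = 4031/5000 ≈ 0.806200
step 7 [3.5y] bond c/2=7/800: DF=(826533/1000000 − 7/800·(0.956900+0.924600+0.876400+0.848600+0.828600+0.806200))/(1+7/800) = 7739/10000 ≈ 0.773900

1 1/2 9569/10000
2 1 4623/5000
3 3/2 2191/2500
4 2 4243/5000
5 5/2 4143/5000
6 3 4031/5000
7 7/2 7739/10000
DF(0.5y) is solved at step 1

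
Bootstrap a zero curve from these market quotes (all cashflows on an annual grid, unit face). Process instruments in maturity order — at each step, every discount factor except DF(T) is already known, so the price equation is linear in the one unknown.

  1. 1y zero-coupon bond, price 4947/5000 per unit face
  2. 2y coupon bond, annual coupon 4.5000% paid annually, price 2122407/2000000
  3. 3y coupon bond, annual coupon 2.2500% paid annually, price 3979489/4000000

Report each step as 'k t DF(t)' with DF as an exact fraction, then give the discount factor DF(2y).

step 1 [1y] zero: DF = P = 4947/5000 ≈ 0.989400
step 2 [2y] bond c/1=9/200: DF=(2122407/2000000 − 9/200·(0.989400))/(1+9/200) = 9729/10000 ≈ 0.972900
step 3 [3y] bond c/1=9/400: DF=(3979489/4000000 − 9/400·(0.989400+0.972900))/(1+9/400) = 4649/5000 ≈ 0.929800

1 1 4947/5000
2 2 9729/10000
3 3 4649/5000
DF(2y) = 9729/10000 ≈ 0.972900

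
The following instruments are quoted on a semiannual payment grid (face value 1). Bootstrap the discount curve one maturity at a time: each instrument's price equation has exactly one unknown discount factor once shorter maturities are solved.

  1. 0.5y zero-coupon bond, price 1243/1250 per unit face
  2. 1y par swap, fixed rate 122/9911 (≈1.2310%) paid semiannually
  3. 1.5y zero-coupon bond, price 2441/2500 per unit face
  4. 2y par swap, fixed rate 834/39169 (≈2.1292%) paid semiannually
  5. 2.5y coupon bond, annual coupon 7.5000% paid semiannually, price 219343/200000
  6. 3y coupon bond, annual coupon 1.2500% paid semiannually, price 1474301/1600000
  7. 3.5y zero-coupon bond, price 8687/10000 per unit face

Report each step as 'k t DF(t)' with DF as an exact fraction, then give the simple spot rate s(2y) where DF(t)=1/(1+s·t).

step 1 [0.5y] zero: DF = P = 1243/1250 ≈ 0.994400
step 2 [1y] swap r/2=61/9911: DF=(1 − 61/9911·(0.994400))/(1+61/9911) = 4939/5000 ≈ 0.987800
step 3 [1.5y] zero: DF = P = 2441/2500 ≈ 0.976400
step 4 [2y] swap r/2=417/39169: DF=(1 − 417/39169·(0.994400+0.987800+0.976400))/(1+417/39169) = 9583/10000 ≈ 0.958300
step 5 [2.5y] bond c/2=3/80: DF=(219343/200000 − 3/80·(0.994400+0.987800+0.976400+0.958300))/(1+3/80) = 1831/2000 ≈ 0.915500
step 6 [3y] bond c/2=1/160: DF=(1474301/1600000 − 1/160·(0.994400+0.987800+0.976400+0.958300+0.915500))/(1+1/160) = 8857/10000 ≈ 0.885700
step 7 [3.5y] zero: DF = P = 8687/10000 ≈ 0.868700

1 1/2 1243/1250
2 1 4939/5000
3 3/2 2441/2500
4 2 9583/10000
5 5/2 1831/2000
6 3 8857/10000
7 7/2 8687/10000
s(2y) = (1/(9583/10000) − 1)/(2) = 417/19166 ≈ 2.1757%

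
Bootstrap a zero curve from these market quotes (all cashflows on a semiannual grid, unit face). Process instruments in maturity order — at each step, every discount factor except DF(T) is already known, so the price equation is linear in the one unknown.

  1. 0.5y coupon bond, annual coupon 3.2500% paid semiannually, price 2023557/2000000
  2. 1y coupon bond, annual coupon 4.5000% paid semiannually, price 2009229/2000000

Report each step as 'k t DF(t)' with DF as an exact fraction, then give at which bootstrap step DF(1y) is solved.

step 1 [0.5y] bond c/2=13/800: DF=(2023557/2000000 − 13/800·(0))/(1+13/800) = 2489/2500 ≈ 0.995600
step 2 [1y] bond c/2=9/400: DF=(2009229/2000000 − 9/400·(0.995600))/(1+9/400) = 4803/5000 ≈ 0.960600

1 1/2 2489/2500
2 1 4803/5000
DF(1y) is solved at step 2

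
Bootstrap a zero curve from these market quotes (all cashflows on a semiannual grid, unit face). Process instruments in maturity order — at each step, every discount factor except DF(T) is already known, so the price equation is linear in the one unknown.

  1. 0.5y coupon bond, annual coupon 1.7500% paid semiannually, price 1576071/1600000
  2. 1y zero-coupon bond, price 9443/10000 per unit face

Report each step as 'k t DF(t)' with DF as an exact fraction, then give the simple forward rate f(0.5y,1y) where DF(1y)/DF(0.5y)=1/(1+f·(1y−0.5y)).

step 1 [0.5y] bond c/2=7/800: DF=(1576071/1600000 − 7/800·(0))/(1+7/800) = 1953/2000 ≈ 0.976500
step 2 [1y] zero: DF = P = 9443/10000 ≈ 0.944300

1 1/2 1953/2000
2 1 9443/10000
f(0.5y,1y) = ((1953/2000)/(9443/10000) − 1)/(1/2) = 92/1349 ≈ 6.8199%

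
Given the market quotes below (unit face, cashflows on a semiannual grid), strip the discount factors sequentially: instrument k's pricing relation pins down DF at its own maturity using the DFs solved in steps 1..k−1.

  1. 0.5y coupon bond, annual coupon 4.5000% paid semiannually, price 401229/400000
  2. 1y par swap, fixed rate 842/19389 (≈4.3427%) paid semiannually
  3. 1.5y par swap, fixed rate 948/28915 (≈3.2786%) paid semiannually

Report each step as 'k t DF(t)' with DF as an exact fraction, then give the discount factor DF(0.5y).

step 1 [0.5y] bond c/2=9/400: DF=(401229/400000 − 9/400·(0))/(1+9/400) = 981/1000 ≈ 0.981000
step 2 [1y] swap r/2=421/19389: DF=(1 − 421/19389·(0.981000))/(1+421/19389) = 9579/10000 ≈ 0.957900
step 3 [1.5y] swap r/2=474/28915: DF=(1 − 474/28915·(0.981000+0.957900))/(1+474/28915) = 4763/5000 ≈ 0.952600

1 1/2 981/1000
2 1 9579/10000
3 3/2 4763/5000
DF(0.5y) = 981/1000 ≈ 0.981000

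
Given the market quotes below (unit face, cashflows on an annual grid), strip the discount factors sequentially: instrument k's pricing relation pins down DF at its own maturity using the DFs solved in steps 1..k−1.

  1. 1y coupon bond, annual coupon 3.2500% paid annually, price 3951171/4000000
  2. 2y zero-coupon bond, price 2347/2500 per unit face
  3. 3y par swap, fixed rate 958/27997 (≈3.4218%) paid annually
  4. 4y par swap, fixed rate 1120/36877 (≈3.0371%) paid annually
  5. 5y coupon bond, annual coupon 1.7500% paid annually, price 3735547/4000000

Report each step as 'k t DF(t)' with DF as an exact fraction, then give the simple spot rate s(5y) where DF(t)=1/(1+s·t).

step 1 [1y] bond c/1=13/400: DF=(3951171/4000000 − 13/400·(0))/(1+13/400) = 9567/10000 ≈ 0.956700
step 2 [2y] zero: DF = P = 2347/2500 ≈ 0.938800
step 3 [3y] swap r/1=958/27997: DF=(1 − 958/27997·(0.956700+0.938800))/(1+958/27997) = 4521/5000 ≈ 0.904200
step 4 [4y] swap r/1=1120/36877: DF=(1 − 1120/36877·(0.956700+0.938800+0.904200))/(1+1120/36877) = 111/125 ≈ 0.888000
step 5 [5y] bond c/1=7/400: DF=(3735547/4000000 − 7/400·(0.956700+0.938800+0.904200+0.888000))/(1+7/400) = 534/625 ≈ 0.854400

1 1 9567/10000
2 2 2347/2500
3 3 4521/5000
4 4 111/125
5 5 534/625
s(5y) = (1/(534/625) − 1)/(5) = 91/2670 ≈ 3.4082%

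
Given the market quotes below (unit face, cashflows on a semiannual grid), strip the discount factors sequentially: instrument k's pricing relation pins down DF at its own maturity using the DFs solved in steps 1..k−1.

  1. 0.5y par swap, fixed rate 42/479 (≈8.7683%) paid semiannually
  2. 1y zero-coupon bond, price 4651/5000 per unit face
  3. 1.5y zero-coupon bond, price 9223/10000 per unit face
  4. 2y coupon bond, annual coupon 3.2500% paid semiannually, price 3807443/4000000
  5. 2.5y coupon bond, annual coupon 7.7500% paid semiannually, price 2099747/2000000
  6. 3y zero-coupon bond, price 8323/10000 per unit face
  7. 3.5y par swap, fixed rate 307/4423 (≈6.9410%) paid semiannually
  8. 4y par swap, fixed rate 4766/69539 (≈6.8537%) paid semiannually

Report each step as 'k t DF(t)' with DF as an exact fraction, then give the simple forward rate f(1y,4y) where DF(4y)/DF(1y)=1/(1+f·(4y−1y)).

1 1/2 479/500
2 1 4651/5000
3 3/2 9223/10000
4 2 8917/10000
5 5/2 4363/5000
6 3 8323/10000
7 7/2 7851/10000
8 4 7617/10000
f(1y,4y) = ((4651/5000)/(7617/10000) − 1)/(3) = 1685/22851 ≈ 7.3739%

step 1 [0.5y] swap r/2=21/479: DF=(1 − 21/479·(0))/(1+21/479) = 479/500 ≈ 0.958000
step 2 [1y] zero: DF = P = 4651/5000 ≈ 0.930200
step 3 [1.5y] zero: DF = P = 9223/10000 ≈ 0.922300
step 4 [2y] bond c/2=13/800: DF=(3807443/4000000 − 13/800·(0.958000+0.930200+0.922300))/(1+13/800) = 8917/10000 ≈ 0.891700
step 5 [2.5y] bond c/2=31/800: DF=(2099747/2000000 − 31/800·(0.958000+0.930200+0.922300+0.891700))/(1+31/800) = 4363/5000 ≈ 0.872600
step 6 [3y] zero: DF = P = 8323/10000 ≈ 0.832300
step 7 [3.5y] swap r/2=307/8846: DF=(1 − 307/8846·(0.958000+0.930200+0.922300+0.891700+0.872600+0.832300))/(1+307/8846) = 7851/10000 ≈ 0.785100
step 8 [4y] swap r/2=2383/69539: DF=(1 − 2383/69539·(0.958000+0.930200+0.922300+0.891700+0.872600+0.832300+0.785100))/(1+2383/69539) = 7617/10000 ≈ 0.761700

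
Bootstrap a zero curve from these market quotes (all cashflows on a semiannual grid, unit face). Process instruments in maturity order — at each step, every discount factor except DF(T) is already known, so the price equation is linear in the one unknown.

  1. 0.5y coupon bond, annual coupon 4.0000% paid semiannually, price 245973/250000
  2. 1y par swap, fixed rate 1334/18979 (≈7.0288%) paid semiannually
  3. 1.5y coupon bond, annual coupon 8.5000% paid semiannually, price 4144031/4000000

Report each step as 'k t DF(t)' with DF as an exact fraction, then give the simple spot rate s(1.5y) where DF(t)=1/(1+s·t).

step 1 [0.5y] bond c/2=1/50: DF=(245973/250000 − 1/50·(0))/(1+1/50) = 4823/5000 ≈ 0.964600
step 2 [1y] swap r/2=667/18979: DF=(1 − 667/18979·(0.964600))/(1+667/18979) = 9333/10000 ≈ 0.933300
step 3 [1.5y] bond c/2=17/400: DF=(4144031/4000000 − 17/400·(0.964600+0.933300))/(1+17/400) = 2291/2500 ≈ 0.916400

1 1/2 4823/5000
2 1 9333/10000
3 3/2 2291/2500
s(1.5y) = (1/(2291/2500) − 1)/(3/2) = 418/6873 ≈ 6.0818%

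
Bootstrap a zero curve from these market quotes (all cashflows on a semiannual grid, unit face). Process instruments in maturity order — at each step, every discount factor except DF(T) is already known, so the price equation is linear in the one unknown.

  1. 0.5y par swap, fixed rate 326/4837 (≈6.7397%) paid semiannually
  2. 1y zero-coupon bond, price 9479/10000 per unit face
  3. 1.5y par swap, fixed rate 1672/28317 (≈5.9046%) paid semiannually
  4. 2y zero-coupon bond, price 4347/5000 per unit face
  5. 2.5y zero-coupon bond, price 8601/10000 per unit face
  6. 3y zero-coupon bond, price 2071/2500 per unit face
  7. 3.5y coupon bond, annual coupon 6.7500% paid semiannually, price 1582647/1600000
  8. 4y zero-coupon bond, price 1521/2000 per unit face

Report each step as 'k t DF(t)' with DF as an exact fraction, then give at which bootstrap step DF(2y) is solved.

1 1/2 4837/5000
2 1 9479/10000
3 3/2 2291/2500
4 2 4347/5000
5 5/2 8601/10000
6 3 2071/2500
7 7/2 7809/10000
8 4 1521/2000
DF(2y) is solved at step 4

step 1 [0.5y] swap r/2=163/4837: DF=(1 − 163/4837·(0))/(1+163/4837) = 4837/5000 ≈ 0.967400
step 2 [1y] zero: DF = P = 9479/10000 ≈ 0.947900
step 3 [1.5y] swap r/2=836/28317: DF=(1 − 836/28317·(0.967400+0.947900))/(1+836/28317) = 2291/2500 ≈ 0.916400
step 4 [2y] zero: DF = P = 4347/5000 ≈ 0.869400
step 5 [2.5y] zero: DF = P = 8601/10000 ≈ 0.860100
step 6 [3y] zero: DF = P = 2071/2500 ≈ 0.828400
step 7 [3.5y] bond c/2=27/800: DF=(1582647/1600000 − 27/800·(0.967400+0.947900+0.916400+0.869400+0.860100+0.828400))/(1+27/800) = 7809/10000 ≈ 0.780900
step 8 [4y] zero: DF = P = 1521/2000 ≈ 0.760500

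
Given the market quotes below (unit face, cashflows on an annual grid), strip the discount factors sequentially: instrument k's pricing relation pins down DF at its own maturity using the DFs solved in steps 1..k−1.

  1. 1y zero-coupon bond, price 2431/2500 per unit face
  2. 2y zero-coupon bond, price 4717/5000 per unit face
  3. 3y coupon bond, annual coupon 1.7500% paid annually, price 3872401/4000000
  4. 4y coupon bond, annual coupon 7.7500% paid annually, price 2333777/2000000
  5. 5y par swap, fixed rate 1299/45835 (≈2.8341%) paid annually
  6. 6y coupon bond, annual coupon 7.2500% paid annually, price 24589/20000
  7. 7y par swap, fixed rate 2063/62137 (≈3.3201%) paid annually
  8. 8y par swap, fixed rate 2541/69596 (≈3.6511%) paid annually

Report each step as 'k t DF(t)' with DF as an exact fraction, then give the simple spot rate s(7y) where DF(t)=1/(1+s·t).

1 1 2431/2500
2 2 4717/5000
3 3 1837/2000
4 4 8791/10000
5 5 8701/10000
6 6 1673/2000
7 7 7937/10000
8 8 7459/10000
s(7y) = (1/(7937/10000) − 1)/(7) = 2063/55559 ≈ 3.7132%

step 1 [1y] zero: DF = P = 2431/2500 ≈ 0.972400
step 2 [2y] zero: DF = P = 4717/5000 ≈ 0.943400
step 3 [3y] bond c/1=7/400: DF=(3872401/4000000 − 7/400·(0.972400+0.943400))/(1+7/400) = 1837/2000 ≈ 0.918500
step 4 [4y] bond c/1=31/400: DF=(2333777/2000000 − 31/400·(0.972400+0.943400+0.918500))/(1+31/400) = 8791/10000 ≈ 0.879100
step 5 [5y] swap r/1=1299/45835: DF=(1 − 1299/45835·(0.972400+0.943400+0.918500+0.879100))/(1+1299/45835) = 8701/10000 ≈ 0.870100
step 6 [6y] bond c/1=29/400: DF=(24589/20000 − 29/400·(0.972400+0.943400+0.918500+0.879100+0.870100))/(1+29/400) = 1673/2000 ≈ 0.836500
step 7 [7y] swap r/1=2063/62137: DF=(1 − 2063/62137·(0.972400+0.943400+0.918500+0.879100+0.870100+0.836500))/(1+2063/62137) = 7937/10000 ≈ 0.793700
step 8 [8y] swap r/1=2541/69596: DF=(1 − 2541/69596·(0.972400+0.943400+0.918500+0.879100+0.870100+0.836500+0.793700))/(1+2541/69596) = 7459/10000 ≈ 0.745900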